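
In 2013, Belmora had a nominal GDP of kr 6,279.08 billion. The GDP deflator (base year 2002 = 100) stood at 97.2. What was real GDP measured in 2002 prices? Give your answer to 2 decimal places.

Real GDP = Nominal / (GDP deflator/100) = 6279.08 / 0.972 = 6459.96.

kr 6,459.96 billion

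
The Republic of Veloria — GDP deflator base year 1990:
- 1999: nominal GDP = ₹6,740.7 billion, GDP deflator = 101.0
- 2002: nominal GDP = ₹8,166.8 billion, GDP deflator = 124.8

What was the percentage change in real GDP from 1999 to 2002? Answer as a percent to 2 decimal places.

Real GDP 1999 = 6740.7 / 1.010 = 6673.96.
Real GDP 2002 = 8166.8 / 1.248 = 6543.91.
Real growth = 6543.91 / 6673.96 − 1 = -0.0195.

-1.95%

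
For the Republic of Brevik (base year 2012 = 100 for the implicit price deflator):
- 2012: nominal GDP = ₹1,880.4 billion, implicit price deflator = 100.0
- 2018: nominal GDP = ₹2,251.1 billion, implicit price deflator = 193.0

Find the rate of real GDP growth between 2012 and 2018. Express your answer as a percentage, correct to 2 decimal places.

-37.97%

Real GDP 2012 = 1880.4 / 1.000 = 1880.40.
Real GDP 2018 = 2251.1 / 1.930 = 1166.37.
Real growth = 1166.37 / 1880.40 − 1 = -0.3797.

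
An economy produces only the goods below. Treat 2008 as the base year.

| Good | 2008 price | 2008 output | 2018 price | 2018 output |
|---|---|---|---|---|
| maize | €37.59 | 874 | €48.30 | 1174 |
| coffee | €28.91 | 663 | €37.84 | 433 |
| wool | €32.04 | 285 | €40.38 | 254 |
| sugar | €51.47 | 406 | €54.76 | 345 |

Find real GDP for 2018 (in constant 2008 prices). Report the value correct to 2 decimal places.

€82544.00

Real GDP 2018 = Σ (p_2008 × q_2018) = 37.59·1174 + 28.91·433 + 32.04·254 + 51.47·345 = 82544.00.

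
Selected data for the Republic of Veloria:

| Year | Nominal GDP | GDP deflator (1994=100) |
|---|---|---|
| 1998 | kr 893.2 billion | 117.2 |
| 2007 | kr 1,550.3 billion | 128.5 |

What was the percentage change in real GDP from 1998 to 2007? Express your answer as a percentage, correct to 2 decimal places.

58.30%

Real GDP 1998 = 893.2 / 1.172 = 762.12.
Real GDP 2007 = 1550.3 / 1.285 = 1206.46.
Real growth = 1206.46 / 762.12 − 1 = 0.5830.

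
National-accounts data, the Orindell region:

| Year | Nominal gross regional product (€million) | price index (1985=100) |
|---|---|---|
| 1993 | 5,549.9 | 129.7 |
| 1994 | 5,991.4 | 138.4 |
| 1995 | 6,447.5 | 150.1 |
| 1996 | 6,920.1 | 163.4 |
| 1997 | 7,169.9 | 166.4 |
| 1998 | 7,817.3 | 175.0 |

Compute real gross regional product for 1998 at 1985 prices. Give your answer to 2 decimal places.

Real gross regional product 1998 = 7817.3 / 1.750 = 4467.03.

€4,467.03 million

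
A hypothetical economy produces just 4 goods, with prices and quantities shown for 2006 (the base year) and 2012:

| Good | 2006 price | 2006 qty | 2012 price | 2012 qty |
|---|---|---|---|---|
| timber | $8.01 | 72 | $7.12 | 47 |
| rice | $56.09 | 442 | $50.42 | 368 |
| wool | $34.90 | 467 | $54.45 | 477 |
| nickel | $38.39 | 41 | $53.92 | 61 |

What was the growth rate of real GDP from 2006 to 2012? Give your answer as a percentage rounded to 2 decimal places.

-7.48%

Real GDP 2006 = Nominal GDP 2006 = 8.01·72 + 56.09·442 + 34.90·467 + 38.39·41 = 43240.79.
Real GDP 2012 (at 2006 prices) = 8.01·47 + 56.09·368 + 34.90·477 + 38.39·61 = 40006.68.
Real growth = 40006.68/43240.79 − 1 = -0.0748.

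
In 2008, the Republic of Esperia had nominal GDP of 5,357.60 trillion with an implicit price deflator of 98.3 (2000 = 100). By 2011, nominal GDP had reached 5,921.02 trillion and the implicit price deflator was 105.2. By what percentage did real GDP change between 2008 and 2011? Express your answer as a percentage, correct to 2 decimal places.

Real GDP 2008 = 5357.60 / 0.983 = 5450.25.
Real GDP 2011 = 5921.02 / 1.052 = 5628.35.
Real growth = 5628.35 / 5450.25 − 1 = 0.0327.

3.27%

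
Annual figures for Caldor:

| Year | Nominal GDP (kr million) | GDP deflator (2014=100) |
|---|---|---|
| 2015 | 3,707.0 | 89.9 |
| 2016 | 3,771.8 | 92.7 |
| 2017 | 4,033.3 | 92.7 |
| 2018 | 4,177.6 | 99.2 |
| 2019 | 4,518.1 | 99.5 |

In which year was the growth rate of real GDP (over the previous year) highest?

2016: real = 3771.8/0.927 = 4068.82; growth vs 2015 (4123.47) = -1.33%.
2017: real = 4033.3/0.927 = 4350.92; growth vs 2016 (4068.82) = 6.93%.
2018: real = 4177.6/0.992 = 4211.29; growth vs 2017 (4350.92) = -3.21%.
2019: real = 4518.1/0.995 = 4540.80; growth vs 2018 (4211.29) = 7.82%.

2019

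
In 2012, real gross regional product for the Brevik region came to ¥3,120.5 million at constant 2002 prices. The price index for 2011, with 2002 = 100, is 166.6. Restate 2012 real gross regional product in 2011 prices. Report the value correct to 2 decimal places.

¥5,198.75 million

Real gross regional product in 2011 prices = Real gross regional product in 2002 prices × (P_2011/P_2002) = 3120.5 × 1.666 = 5198.75.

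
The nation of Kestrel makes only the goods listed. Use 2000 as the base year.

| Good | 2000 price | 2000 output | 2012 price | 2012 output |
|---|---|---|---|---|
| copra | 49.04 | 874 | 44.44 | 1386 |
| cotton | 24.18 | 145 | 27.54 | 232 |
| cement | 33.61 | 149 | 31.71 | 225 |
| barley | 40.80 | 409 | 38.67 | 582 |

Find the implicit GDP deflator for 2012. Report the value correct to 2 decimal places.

93.08

Nominal GDP 2012 = 44.44·1386 + 27.54·232 + 31.71·225 + 38.67·582 = 97623.81.
Real GDP 2012 (at 2000 prices) = 49.04·1386 + 24.18·232 + 33.61·225 + 40.80·582 = 104887.05.
Deflator = Nominal/Real × 100 = 97623.81/104887.05 × 100 = 93.075.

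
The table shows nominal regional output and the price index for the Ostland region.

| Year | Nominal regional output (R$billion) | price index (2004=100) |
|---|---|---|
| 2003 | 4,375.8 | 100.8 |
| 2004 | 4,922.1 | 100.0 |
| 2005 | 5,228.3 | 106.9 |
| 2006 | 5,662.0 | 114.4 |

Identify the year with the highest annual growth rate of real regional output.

2004: real = 4922.1/1.000 = 4922.10; growth vs 2003 (4341.07) = 13.38%.
2005: real = 5228.3/1.069 = 4890.83; growth vs 2004 (4922.10) = -0.64%.
2006: real = 5662.0/1.144 = 4949.30; growth vs 2005 (4890.83) = 1.20%.

2004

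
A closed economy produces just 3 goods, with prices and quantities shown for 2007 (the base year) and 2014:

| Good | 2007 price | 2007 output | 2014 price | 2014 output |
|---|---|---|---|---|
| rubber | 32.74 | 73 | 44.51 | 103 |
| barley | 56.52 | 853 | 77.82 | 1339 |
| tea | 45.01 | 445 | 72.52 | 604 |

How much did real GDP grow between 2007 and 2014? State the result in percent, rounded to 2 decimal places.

Real GDP 2007 = Nominal GDP 2007 = 32.74·73 + 56.52·853 + 45.01·445 = 70631.03.
Real GDP 2014 (at 2007 prices) = 32.74·103 + 56.52·1339 + 45.01·604 = 106238.54.
Real growth = 106238.54/70631.03 − 1 = 0.5041.

50.41%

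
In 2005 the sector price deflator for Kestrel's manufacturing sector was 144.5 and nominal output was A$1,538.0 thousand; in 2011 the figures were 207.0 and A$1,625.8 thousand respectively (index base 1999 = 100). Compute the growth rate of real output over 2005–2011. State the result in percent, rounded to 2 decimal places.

Real output 2005 = 1538.0 / 1.445 = 1064.36.
Real output 2011 = 1625.8 / 2.070 = 785.41.
Real growth = 785.41 / 1064.36 − 1 = -0.2621.

-26.21%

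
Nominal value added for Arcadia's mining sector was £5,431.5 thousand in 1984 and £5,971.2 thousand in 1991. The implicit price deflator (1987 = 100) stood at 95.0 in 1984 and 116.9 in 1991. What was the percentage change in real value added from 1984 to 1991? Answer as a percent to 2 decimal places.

-10.66%

Deflate each year: 1984 → 5431.5/0.950 = 5717.37; 1991 → 5971.2/1.169 = 5107.96.
So real value added changed by 5107.96/5717.37 − 1 = -0.1066, i.e. -10.66%.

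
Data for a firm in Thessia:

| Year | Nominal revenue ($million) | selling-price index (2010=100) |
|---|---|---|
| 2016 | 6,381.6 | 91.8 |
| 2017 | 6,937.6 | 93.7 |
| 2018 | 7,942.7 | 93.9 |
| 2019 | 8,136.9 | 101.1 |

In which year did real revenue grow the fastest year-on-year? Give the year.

2018

2017: real = 6937.6/0.937 = 7404.06; growth vs 2016 (6951.63) = 6.51%.
2018: real = 7942.7/0.939 = 8458.68; growth vs 2017 (7404.06) = 14.24%.
2019: real = 8136.9/1.011 = 8048.37; growth vs 2018 (8458.68) = -4.85%.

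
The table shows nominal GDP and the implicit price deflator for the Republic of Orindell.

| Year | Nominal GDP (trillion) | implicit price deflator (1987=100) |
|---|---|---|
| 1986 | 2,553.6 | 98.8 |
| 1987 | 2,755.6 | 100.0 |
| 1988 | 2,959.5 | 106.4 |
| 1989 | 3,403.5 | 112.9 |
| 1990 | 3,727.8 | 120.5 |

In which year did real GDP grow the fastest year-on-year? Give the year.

1989

1987: real = 2755.6/1.000 = 2755.60; growth vs 1986 (2584.62) = 6.62%.
1988: real = 2959.5/1.064 = 2781.48; growth vs 1987 (2755.60) = 0.94%.
1989: real = 3403.5/1.129 = 3014.61; growth vs 1988 (2781.48) = 8.38%.
1990: real = 3727.8/1.205 = 3093.61; growth vs 1989 (3014.61) = 2.62%.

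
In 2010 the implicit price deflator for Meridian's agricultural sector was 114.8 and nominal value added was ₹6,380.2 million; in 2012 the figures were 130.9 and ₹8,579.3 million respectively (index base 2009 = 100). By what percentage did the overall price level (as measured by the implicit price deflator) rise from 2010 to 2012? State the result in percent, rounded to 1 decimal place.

Price-level change = 130.9 / 114.8 − 1 = 0.1402.

14.0%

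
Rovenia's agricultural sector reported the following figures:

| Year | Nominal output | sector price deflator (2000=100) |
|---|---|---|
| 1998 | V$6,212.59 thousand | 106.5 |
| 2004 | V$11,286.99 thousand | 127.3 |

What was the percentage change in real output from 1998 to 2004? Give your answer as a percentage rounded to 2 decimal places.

51.99%

Real output 1998 = 6212.59 / 1.065 = 5833.42.
Real output 2004 = 11286.99 / 1.273 = 8866.45.
Real growth = 8866.45 / 5833.42 − 1 = 0.5199.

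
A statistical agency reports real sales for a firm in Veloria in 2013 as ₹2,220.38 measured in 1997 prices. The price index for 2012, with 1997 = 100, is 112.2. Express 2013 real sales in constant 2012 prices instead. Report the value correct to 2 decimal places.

Real sales in 2012 prices = Real sales in 1997 prices × (P_2012/P_1997) = 2220.38 × 1.122 = 2491.27.

₹2,491.27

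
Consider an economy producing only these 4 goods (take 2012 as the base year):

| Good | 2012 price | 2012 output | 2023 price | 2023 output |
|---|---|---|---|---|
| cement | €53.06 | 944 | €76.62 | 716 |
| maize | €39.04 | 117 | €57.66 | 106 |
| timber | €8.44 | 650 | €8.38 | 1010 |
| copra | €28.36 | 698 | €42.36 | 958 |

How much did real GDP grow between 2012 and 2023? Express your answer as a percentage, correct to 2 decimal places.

-2.65%

Real GDP 2012 = Nominal GDP 2012 = 53.06·944 + 39.04·117 + 8.44·650 + 28.36·698 = 79937.60.
Real GDP 2023 (at 2012 prices) = 53.06·716 + 39.04·106 + 8.44·1010 + 28.36·958 = 77822.48.
Real growth = 77822.48/79937.60 − 1 = -0.0265.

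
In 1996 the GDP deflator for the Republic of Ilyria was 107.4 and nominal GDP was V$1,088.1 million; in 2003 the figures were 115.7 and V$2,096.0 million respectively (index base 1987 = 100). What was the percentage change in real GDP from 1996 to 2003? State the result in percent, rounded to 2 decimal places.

Real GDP 1996 = 1088.1 / 1.074 = 1013.13.
Real GDP 2003 = 2096.0 / 1.157 = 1811.58.
Real growth = 1811.58 / 1013.13 − 1 = 0.7881.

78.81%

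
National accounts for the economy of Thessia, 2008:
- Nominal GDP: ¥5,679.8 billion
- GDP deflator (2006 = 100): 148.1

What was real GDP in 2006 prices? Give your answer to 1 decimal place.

Real GDP = Nominal / (GDP deflator/100) = 5679.8 / 1.481 = 3835.11.

¥3,835.1 billion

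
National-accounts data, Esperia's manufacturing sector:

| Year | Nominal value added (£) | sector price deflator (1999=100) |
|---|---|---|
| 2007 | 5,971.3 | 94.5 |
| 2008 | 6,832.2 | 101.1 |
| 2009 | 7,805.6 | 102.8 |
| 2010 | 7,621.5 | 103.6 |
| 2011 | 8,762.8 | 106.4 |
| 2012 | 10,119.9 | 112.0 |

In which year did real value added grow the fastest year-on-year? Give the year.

2009

2008: real = 6832.2/1.011 = 6757.86; growth vs 2007 (6318.84) = 6.95%.
2009: real = 7805.6/1.028 = 7593.00; growth vs 2008 (6757.86) = 12.36%.
2010: real = 7621.5/1.036 = 7356.66; growth vs 2009 (7593.00) = -3.11%.
2011: real = 8762.8/1.064 = 8235.71; growth vs 2010 (7356.66) = 11.95%.
2012: real = 10119.9/1.120 = 9035.63; growth vs 2011 (8235.71) = 9.71%.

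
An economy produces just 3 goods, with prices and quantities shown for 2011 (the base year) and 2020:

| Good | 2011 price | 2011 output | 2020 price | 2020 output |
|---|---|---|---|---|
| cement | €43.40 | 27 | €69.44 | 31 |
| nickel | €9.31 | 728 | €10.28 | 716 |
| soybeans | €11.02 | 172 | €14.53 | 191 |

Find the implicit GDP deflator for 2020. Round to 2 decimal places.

Nominal GDP 2020 = 69.44·31 + 10.28·716 + 14.53·191 = 12288.35.
Real GDP 2020 (at 2011 prices) = 43.40·31 + 9.31·716 + 11.02·191 = 10116.18.
Deflator = Nominal/Real × 100 = 12288.35/10116.18 × 100 = 121.472.

121.47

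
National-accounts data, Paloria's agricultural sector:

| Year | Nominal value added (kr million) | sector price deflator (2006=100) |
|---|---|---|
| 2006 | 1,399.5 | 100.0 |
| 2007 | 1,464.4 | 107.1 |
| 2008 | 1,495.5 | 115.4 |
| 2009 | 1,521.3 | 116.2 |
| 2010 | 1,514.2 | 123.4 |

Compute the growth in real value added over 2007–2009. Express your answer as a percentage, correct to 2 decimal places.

Real value added 2007 = 1464.4/1.071 = 1367.32.
Real value added 2009 = 1521.3/1.162 = 1309.21.
Change = 1309.21/1367.32 − 1 = -0.0425.

-4.25%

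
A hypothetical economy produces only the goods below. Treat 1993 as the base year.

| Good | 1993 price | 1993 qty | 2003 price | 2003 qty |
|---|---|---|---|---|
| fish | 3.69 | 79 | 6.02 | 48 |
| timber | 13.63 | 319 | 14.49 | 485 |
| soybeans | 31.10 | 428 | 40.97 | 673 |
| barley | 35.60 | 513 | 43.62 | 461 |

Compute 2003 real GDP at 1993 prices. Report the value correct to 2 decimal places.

Real GDP 2003 = Σ (p_1993 × q_2003) = 3.69·48 + 13.63·485 + 31.10·673 + 35.60·461 = 44129.57.

44129.57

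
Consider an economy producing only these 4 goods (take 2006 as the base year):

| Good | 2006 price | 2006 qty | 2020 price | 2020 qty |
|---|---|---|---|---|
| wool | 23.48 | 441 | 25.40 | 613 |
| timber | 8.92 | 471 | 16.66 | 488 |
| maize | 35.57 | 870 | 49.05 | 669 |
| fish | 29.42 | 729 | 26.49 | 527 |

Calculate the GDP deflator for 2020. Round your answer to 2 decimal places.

121.41

Nominal GDP 2020 = 25.40·613 + 16.66·488 + 49.05·669 + 26.49·527 = 70474.96.
Real GDP 2020 (at 2006 prices) = 23.48·613 + 8.92·488 + 35.57·669 + 29.42·527 = 58046.87.
Deflator = Nominal/Real × 100 = 70474.96/58046.87 × 100 = 121.410.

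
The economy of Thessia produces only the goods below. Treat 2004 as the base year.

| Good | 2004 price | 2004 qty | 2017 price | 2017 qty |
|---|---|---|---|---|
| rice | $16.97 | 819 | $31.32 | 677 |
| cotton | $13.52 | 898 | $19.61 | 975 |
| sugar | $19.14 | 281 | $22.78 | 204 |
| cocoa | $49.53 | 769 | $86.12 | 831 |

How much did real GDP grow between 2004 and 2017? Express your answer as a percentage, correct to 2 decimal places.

0.33%

Real GDP 2004 = Nominal GDP 2004 = 16.97·819 + 13.52·898 + 19.14·281 + 49.53·769 = 69506.30.
Real GDP 2017 (at 2004 prices) = 16.97·677 + 13.52·975 + 19.14·204 + 49.53·831 = 69734.68.
Real growth = 69734.68/69506.30 − 1 = 0.0033.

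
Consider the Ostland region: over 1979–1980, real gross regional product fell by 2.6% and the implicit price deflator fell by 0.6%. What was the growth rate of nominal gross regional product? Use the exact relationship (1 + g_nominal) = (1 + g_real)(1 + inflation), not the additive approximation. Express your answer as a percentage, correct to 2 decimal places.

(1 + g_nom) = (1 + g_real)(1 + π) = 0.9740 × 0.9940 = 0.96816.

-3.18%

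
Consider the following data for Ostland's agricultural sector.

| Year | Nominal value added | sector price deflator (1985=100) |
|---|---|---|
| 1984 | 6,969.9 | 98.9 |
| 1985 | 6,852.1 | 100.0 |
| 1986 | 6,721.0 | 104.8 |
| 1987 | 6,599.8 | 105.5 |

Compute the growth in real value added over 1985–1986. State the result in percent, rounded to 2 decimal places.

Real value added 1985 = 6852.1/1.000 = 6852.10.
Real value added 1986 = 6721.0/1.048 = 6413.17.
Change = 6413.17/6852.10 − 1 = -0.0641.

-6.41%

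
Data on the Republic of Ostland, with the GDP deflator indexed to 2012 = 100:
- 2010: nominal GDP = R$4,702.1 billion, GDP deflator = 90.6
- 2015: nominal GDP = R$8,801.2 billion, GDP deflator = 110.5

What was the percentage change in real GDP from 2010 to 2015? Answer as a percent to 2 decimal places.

Real GDP 2010 = 4702.1 / 0.906 = 5189.96.
Real GDP 2015 = 8801.2 / 1.105 = 7964.89.
Real growth = 7964.89 / 5189.96 − 1 = 0.5347.

53.47%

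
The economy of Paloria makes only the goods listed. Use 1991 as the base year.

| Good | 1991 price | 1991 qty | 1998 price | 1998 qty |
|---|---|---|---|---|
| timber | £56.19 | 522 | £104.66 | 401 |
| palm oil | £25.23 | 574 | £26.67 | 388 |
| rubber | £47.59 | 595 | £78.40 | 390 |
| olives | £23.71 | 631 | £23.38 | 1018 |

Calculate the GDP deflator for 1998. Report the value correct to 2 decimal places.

142.22

Nominal GDP 1998 = 104.66·401 + 26.67·388 + 78.40·390 + 23.38·1018 = 106693.46.
Real GDP 1998 (at 1991 prices) = 56.19·401 + 25.23·388 + 47.59·390 + 23.71·1018 = 75018.31.
Deflator = Nominal/Real × 100 = 106693.46/75018.31 × 100 = 142.223.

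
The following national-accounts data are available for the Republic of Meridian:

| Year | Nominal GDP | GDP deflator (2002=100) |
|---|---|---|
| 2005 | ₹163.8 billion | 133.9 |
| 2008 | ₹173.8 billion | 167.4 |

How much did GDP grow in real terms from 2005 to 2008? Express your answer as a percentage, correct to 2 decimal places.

-15.13%

Deflate each year: 2005 → 163.8/1.339 = 122.33; 2008 → 173.8/1.674 = 103.82.
So real GDP changed by 103.82/122.33 − 1 = -0.1513, i.e. -15.13%.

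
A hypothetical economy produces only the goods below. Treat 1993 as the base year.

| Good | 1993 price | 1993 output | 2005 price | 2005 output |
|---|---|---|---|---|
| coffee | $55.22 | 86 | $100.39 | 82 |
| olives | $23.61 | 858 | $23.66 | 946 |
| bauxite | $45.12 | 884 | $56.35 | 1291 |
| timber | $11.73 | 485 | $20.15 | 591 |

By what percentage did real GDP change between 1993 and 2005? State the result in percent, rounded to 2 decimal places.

Real GDP 1993 = Nominal GDP 1993 = 55.22·86 + 23.61·858 + 45.12·884 + 11.73·485 = 70581.43.
Real GDP 2005 (at 1993 prices) = 55.22·82 + 23.61·946 + 45.12·1291 + 11.73·591 = 92045.45.
Real growth = 92045.45/70581.43 − 1 = 0.3041.

30.41%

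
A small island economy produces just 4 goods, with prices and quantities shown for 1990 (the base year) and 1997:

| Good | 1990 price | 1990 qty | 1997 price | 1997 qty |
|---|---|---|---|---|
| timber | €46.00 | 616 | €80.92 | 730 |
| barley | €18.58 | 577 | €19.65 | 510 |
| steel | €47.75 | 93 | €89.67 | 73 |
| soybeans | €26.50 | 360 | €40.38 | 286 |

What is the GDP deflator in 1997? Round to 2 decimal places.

161.10

Nominal GDP 1997 = 80.92·730 + 19.65·510 + 89.67·73 + 40.38·286 = 87187.69.
Real GDP 1997 (at 1990 prices) = 46.00·730 + 18.58·510 + 47.75·73 + 26.50·286 = 54120.55.
Deflator = Nominal/Real × 100 = 87187.69/54120.55 × 100 = 161.099.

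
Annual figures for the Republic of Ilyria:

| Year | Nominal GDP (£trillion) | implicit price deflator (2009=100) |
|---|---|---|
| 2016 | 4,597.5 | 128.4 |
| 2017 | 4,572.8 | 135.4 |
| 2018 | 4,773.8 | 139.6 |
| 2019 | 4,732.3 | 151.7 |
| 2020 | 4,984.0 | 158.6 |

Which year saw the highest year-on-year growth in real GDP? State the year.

2018

2017: real = 4572.8/1.354 = 3377.25; growth vs 2016 (3580.61) = -5.68%.
2018: real = 4773.8/1.396 = 3419.63; growth vs 2017 (3377.25) = 1.25%.
2019: real = 4732.3/1.517 = 3119.51; growth vs 2018 (3419.63) = -8.78%.
2020: real = 4984.0/1.586 = 3142.50; growth vs 2019 (3119.51) = 0.74%.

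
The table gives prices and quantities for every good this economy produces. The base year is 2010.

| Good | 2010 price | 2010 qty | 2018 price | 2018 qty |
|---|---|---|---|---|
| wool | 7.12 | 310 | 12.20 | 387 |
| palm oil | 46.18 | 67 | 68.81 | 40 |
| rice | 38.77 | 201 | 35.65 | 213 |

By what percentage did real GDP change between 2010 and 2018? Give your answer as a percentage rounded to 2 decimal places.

-1.78%

Real GDP 2010 = Nominal GDP 2010 = 7.12·310 + 46.18·67 + 38.77·201 = 13094.03.
Real GDP 2018 (at 2010 prices) = 7.12·387 + 46.18·40 + 38.77·213 = 12860.65.
Real growth = 12860.65/13094.03 − 1 = -0.0178.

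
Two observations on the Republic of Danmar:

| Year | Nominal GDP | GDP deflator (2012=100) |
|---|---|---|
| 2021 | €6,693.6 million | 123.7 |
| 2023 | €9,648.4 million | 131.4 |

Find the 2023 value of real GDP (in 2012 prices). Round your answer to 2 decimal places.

€7,342.77 million

Real GDP = Nominal / (GDP deflator/100) = 9648.4 / 1.314 = 7342.77.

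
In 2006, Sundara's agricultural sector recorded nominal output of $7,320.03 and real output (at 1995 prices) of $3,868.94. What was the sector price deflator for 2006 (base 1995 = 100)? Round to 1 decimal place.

189.2

sector price deflator = (Nominal / Real) × 100 = 7320.03 / 3868.94 × 100 = 189.20.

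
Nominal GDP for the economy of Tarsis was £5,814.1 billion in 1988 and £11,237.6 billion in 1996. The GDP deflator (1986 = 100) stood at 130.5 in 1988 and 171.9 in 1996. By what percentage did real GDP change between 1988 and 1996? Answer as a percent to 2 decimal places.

46.73%

Deflate each year: 1988 → 5814.1/1.305 = 4455.25; 1996 → 11237.6/1.719 = 6537.29.
So real GDP changed by 6537.29/4455.25 − 1 = 0.4673, i.e. 46.73%.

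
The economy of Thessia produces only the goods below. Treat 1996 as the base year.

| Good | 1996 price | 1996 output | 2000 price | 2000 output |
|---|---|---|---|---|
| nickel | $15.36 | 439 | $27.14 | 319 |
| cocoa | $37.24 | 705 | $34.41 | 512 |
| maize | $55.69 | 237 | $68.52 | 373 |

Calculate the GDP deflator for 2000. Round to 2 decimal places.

115.86

Nominal GDP 2000 = 27.14·319 + 34.41·512 + 68.52·373 = 51833.54.
Real GDP 2000 (at 1996 prices) = 15.36·319 + 37.24·512 + 55.69·373 = 44739.09.
Deflator = Nominal/Real × 100 = 51833.54/44739.09 × 100 = 115.857.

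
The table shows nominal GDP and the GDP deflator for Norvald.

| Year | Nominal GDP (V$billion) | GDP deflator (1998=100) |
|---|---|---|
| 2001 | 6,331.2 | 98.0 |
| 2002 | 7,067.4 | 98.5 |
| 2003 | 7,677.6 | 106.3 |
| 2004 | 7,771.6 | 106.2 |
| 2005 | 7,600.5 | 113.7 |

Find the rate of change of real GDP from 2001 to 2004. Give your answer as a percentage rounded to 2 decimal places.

13.27%

Real GDP 2001 = 6331.2/0.980 = 6460.41.
Real GDP 2004 = 7771.6/1.062 = 7317.89.
Change = 7317.89/6460.41 − 1 = 0.1327.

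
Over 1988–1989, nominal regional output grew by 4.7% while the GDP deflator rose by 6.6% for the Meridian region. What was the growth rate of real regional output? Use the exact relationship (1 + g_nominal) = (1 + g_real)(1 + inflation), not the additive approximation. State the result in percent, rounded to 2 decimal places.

(1 + g_nom) = (1 + g_real)(1 + π), so g_real = 1.0470 / 1.0660 − 1 = -0.01782.

-1.78%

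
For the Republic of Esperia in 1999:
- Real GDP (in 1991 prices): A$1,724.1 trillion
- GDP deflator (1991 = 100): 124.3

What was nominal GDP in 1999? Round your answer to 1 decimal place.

A$2,143.1 trillion

Nominal GDP = Real × (GDP deflator/100) = 1724.1 × 1.243 = 2143.06.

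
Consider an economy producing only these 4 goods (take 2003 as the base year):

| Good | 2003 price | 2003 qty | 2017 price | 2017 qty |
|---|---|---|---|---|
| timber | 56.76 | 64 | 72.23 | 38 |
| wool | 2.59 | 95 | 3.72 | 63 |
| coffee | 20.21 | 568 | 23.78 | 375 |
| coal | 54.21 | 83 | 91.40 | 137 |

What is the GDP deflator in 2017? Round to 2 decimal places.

Nominal GDP 2017 = 72.23·38 + 3.72·63 + 23.78·375 + 91.40·137 = 24418.40.
Real GDP 2017 (at 2003 prices) = 56.76·38 + 2.59·63 + 20.21·375 + 54.21·137 = 17325.57.
Deflator = Nominal/Real × 100 = 24418.40/17325.57 × 100 = 140.939.

140.94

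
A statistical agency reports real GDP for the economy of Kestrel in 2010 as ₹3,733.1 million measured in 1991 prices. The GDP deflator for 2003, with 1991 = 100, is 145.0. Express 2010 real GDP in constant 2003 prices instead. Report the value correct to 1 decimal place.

₹5,413.0 million

Real GDP in 2003 prices = Real GDP in 1991 prices × (P_2003/P_1991) = 3733.1 × 1.450 = 5413.00.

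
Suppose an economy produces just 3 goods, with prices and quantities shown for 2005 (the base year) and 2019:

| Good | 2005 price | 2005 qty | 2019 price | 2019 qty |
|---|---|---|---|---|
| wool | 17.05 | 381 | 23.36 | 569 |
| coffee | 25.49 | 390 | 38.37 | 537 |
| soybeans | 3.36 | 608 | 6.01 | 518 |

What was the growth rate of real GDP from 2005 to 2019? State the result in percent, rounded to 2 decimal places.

Real GDP 2005 = Nominal GDP 2005 = 17.05·381 + 25.49·390 + 3.36·608 = 18480.03.
Real GDP 2019 (at 2005 prices) = 17.05·569 + 25.49·537 + 3.36·518 = 25130.06.
Real growth = 25130.06/18480.03 − 1 = 0.3598.

35.98%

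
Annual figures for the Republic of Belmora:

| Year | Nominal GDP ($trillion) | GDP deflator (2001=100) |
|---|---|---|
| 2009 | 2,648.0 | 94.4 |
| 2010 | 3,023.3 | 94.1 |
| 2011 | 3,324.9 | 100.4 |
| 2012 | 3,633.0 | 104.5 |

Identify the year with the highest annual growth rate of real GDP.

2010: real = 3023.3/0.941 = 3212.86; growth vs 2009 (2805.08) = 14.54%.
2011: real = 3324.9/1.004 = 3311.65; growth vs 2010 (3212.86) = 3.07%.
2012: real = 3633.0/1.045 = 3476.56; growth vs 2011 (3311.65) = 4.98%.

2010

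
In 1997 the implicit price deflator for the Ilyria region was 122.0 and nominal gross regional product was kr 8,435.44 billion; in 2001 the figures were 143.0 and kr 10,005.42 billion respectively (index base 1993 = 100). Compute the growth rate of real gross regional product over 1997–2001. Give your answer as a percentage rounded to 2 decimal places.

1.19%

Real gross regional product 1997 = 8435.44 / 1.220 = 6914.30.
Real gross regional product 2001 = 10005.42 / 1.430 = 6996.80.
Real growth = 6996.80 / 6914.30 − 1 = 0.0119.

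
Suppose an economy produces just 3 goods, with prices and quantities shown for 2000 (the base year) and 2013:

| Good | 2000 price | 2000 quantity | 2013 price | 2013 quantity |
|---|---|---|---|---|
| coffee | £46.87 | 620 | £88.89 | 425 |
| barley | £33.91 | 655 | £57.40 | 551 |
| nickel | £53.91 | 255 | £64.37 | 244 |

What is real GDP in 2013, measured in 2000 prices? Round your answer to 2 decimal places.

Real GDP 2013 = Σ (p_2000 × q_2013) = 46.87·425 + 33.91·551 + 53.91·244 = 51758.20.

£51758.20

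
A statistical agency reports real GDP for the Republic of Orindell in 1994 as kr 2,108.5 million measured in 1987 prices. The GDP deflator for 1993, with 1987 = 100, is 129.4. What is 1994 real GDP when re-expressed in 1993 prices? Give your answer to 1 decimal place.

Real GDP in 1993 prices = Real GDP in 1987 prices × (P_1993/P_1987) = 2108.5 × 1.294 = 2728.40.

kr 2,728.4 million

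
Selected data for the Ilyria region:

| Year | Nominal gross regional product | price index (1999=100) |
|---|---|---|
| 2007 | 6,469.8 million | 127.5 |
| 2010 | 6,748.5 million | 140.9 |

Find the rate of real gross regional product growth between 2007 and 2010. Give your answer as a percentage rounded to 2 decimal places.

-5.61%

Deflate each year: 2007 → 6469.8/1.275 = 5074.35; 2010 → 6748.5/1.409 = 4789.57.
So real gross regional product changed by 4789.57/5074.35 − 1 = -0.0561, i.e. -5.61%.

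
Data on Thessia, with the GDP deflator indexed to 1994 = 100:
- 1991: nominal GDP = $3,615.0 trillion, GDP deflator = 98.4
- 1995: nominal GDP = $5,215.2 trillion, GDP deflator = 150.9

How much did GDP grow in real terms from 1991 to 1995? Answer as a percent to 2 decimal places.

-5.93%

Real GDP 1991 = 3615.0 / 0.984 = 3673.78.
Real GDP 1995 = 5215.2 / 1.509 = 3456.06.
Real growth = 3456.06 / 3673.78 − 1 = -0.0593.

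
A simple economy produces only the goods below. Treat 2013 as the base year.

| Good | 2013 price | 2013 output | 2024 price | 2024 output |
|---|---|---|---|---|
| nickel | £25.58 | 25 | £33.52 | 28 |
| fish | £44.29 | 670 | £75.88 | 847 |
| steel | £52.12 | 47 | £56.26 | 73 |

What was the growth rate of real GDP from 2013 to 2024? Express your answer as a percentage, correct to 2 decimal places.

Real GDP 2013 = Nominal GDP 2013 = 25.58·25 + 44.29·670 + 52.12·47 = 32763.44.
Real GDP 2024 (at 2013 prices) = 25.58·28 + 44.29·847 + 52.12·73 = 42034.63.
Real growth = 42034.63/32763.44 − 1 = 0.2830.

28.30%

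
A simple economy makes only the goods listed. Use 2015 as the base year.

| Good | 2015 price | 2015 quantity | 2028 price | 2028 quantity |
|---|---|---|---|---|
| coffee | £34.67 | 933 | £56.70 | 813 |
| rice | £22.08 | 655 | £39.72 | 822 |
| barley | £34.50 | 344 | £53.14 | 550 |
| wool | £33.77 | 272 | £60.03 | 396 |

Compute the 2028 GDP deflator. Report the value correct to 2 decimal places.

Nominal GDP 2028 = 56.70·813 + 39.72·822 + 53.14·550 + 60.03·396 = 131745.82.
Real GDP 2028 (at 2015 prices) = 34.67·813 + 22.08·822 + 34.50·550 + 33.77·396 = 78684.39.
Deflator = Nominal/Real × 100 = 131745.82/78684.39 × 100 = 167.436.

167.44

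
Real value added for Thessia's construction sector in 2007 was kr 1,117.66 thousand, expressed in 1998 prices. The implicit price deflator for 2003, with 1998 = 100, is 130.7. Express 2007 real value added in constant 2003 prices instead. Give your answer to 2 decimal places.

kr 1,460.78 thousand

Real value added in 2003 prices = Real value added in 1998 prices × (P_2003/P_1998) = 1117.66 × 1.307 = 1460.78.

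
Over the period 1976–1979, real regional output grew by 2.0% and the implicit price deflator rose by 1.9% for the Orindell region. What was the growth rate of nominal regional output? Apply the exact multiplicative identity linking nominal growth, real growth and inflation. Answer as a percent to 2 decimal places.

3.94%

(1 + g_nom) = (1 + g_real)(1 + π) = 1.0200 × 1.0190 = 1.03938.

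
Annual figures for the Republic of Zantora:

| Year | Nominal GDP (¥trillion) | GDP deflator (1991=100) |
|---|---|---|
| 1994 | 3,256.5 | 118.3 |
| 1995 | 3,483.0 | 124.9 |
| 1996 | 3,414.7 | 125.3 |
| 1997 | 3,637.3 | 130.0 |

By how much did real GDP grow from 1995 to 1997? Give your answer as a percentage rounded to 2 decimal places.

Real GDP 1995 = 3483.0/1.249 = 2788.63.
Real GDP 1997 = 3637.3/1.300 = 2797.92.
Change = 2797.92/2788.63 − 1 = 0.0033.

0.33%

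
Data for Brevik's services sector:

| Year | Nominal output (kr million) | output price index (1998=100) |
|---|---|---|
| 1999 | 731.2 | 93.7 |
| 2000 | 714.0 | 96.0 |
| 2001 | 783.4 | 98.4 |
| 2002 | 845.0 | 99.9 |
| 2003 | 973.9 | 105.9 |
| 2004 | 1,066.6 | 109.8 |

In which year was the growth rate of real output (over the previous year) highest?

2003

2000: real = 714.0/0.960 = 743.75; growth vs 1999 (780.36) = -4.69%.
2001: real = 783.4/0.984 = 796.14; growth vs 2000 (743.75) = 7.04%.
2002: real = 845.0/0.999 = 845.85; growth vs 2001 (796.14) = 6.24%.
2003: real = 973.9/1.059 = 919.64; growth vs 2002 (845.85) = 8.72%.
2004: real = 1066.6/1.098 = 971.40; growth vs 2003 (919.64) = 5.63%.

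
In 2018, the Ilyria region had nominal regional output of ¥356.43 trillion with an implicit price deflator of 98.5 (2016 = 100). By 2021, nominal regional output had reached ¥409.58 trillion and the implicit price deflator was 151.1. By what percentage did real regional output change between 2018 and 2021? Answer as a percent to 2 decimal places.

-25.09%

Real regional output 2018 = 356.43 / 0.985 = 361.86.
Real regional output 2021 = 409.58 / 1.511 = 271.07.
Real growth = 271.07 / 361.86 − 1 = -0.2509.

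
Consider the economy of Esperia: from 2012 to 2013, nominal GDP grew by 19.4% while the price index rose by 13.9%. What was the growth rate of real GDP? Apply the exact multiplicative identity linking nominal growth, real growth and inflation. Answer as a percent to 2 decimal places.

4.83%

(1 + g_nom) = (1 + g_real)(1 + π), so g_real = 1.1940 / 1.1390 − 1 = 0.04829.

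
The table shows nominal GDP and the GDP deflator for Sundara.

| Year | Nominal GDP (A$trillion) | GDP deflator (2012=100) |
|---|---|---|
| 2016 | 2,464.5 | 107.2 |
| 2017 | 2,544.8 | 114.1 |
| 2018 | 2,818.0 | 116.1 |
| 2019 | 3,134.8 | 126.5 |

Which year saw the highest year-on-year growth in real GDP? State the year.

2017: real = 2544.8/1.141 = 2230.32; growth vs 2016 (2298.97) = -2.99%.
2018: real = 2818.0/1.161 = 2427.22; growth vs 2017 (2230.32) = 8.83%.
2019: real = 3134.8/1.265 = 2478.10; growth vs 2018 (2427.22) = 2.10%.

2018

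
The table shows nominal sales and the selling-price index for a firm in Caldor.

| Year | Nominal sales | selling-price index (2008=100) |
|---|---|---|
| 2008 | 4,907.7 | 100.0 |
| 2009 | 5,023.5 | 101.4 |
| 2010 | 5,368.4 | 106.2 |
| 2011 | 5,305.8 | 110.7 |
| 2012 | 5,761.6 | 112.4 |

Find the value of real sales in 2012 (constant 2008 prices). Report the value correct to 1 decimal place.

5,126.0

Real sales 2012 = 5761.6 / 1.124 = 5125.98.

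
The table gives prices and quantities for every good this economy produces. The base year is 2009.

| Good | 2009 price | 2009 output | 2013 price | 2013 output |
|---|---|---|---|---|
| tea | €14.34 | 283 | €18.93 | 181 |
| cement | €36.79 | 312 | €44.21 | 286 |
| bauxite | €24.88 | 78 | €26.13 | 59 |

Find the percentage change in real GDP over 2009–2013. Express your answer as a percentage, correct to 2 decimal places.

Real GDP 2009 = Nominal GDP 2009 = 14.34·283 + 36.79·312 + 24.88·78 = 17477.34.
Real GDP 2013 (at 2009 prices) = 14.34·181 + 36.79·286 + 24.88·59 = 14585.40.
Real growth = 14585.40/17477.34 − 1 = -0.1655.

-16.55%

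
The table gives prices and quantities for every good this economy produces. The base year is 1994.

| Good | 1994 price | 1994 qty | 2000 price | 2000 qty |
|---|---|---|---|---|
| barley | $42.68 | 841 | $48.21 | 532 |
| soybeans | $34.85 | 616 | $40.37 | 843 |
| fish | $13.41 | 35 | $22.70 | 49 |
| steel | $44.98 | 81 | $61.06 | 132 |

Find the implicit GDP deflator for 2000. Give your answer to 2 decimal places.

117.34

Nominal GDP 2000 = 48.21·532 + 40.37·843 + 22.70·49 + 61.06·132 = 68851.85.
Real GDP 2000 (at 1994 prices) = 42.68·532 + 34.85·843 + 13.41·49 + 44.98·132 = 58678.76.
Deflator = Nominal/Real × 100 = 68851.85/58678.76 × 100 = 117.337.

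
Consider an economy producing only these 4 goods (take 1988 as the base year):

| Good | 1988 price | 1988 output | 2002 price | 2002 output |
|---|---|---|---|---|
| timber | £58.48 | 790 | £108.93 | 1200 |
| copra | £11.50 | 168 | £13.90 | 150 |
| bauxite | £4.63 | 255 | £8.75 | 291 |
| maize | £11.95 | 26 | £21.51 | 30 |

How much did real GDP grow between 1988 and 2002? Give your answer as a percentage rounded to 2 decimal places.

Real GDP 1988 = Nominal GDP 1988 = 58.48·790 + 11.50·168 + 4.63·255 + 11.95·26 = 49622.55.
Real GDP 2002 (at 1988 prices) = 58.48·1200 + 11.50·150 + 4.63·291 + 11.95·30 = 73606.83.
Real growth = 73606.83/49622.55 − 1 = 0.4833.

48.33%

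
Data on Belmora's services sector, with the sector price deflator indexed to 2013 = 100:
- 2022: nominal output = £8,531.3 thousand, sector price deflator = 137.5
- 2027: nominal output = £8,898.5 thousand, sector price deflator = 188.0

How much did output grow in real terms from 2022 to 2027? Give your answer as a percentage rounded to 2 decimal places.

Real output 2022 = 8531.3 / 1.375 = 6204.58.
Real output 2027 = 8898.5 / 1.880 = 4733.24.
Real growth = 4733.24 / 6204.58 − 1 = -0.2371.

-23.71%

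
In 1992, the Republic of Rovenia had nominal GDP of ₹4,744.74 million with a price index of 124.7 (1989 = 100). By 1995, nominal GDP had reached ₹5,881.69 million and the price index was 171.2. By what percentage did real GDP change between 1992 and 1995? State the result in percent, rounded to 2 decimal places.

-9.71%

Deflate each year: 1992 → 4744.74/1.247 = 3804.92; 1995 → 5881.69/1.712 = 3435.57.
So real GDP changed by 3435.57/3804.92 − 1 = -0.0971, i.e. -9.71%.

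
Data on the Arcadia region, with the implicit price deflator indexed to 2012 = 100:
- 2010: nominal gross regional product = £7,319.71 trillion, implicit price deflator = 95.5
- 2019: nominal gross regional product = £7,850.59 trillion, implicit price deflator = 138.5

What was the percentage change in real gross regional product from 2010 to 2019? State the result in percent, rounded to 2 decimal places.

-26.05%

Deflate each year: 2010 → 7319.71/0.955 = 7664.62; 2019 → 7850.59/1.385 = 5668.30.
So real gross regional product changed by 5668.30/7664.62 − 1 = -0.2605, i.e. -26.05%.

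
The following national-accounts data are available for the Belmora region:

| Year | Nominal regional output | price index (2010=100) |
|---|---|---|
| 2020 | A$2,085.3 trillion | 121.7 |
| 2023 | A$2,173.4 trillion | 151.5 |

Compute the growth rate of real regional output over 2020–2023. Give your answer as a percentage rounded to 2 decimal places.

Real regional output 2020 = 2085.3 / 1.217 = 1713.48.
Real regional output 2023 = 2173.4 / 1.515 = 1434.59.
Real growth = 1434.59 / 1713.48 − 1 = -0.1628.

-16.28%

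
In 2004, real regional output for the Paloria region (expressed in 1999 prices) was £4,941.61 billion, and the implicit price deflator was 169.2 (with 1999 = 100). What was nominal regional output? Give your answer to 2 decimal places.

£8,361.20 billion

Nominal regional output = Real × (implicit price deflator/100) = 4941.61 × 1.692 = 8361.20.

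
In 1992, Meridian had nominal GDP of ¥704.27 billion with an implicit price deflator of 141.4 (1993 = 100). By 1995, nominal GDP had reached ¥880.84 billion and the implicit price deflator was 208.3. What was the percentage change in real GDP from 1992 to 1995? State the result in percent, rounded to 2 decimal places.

Real GDP 1992 = 704.27 / 1.414 = 498.07.
Real GDP 1995 = 880.84 / 2.083 = 422.87.
Real growth = 422.87 / 498.07 − 1 = -0.1510.

-15.10%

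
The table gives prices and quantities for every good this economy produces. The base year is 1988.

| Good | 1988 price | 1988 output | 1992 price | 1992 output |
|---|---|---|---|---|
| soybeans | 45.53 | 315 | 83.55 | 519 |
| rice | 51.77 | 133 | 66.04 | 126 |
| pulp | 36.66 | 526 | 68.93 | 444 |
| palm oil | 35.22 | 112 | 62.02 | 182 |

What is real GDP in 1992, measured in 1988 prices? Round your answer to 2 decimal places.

Real GDP 1992 = Σ (p_1988 × q_1992) = 45.53·519 + 51.77·126 + 36.66·444 + 35.22·182 = 52840.17.

52840.17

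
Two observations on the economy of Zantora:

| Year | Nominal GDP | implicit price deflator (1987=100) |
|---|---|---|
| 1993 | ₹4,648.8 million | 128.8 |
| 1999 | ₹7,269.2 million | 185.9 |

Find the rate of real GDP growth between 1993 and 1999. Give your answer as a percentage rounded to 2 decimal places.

Real GDP 1993 = 4648.8 / 1.288 = 3609.32.
Real GDP 1999 = 7269.2 / 1.859 = 3910.27.
Real growth = 3910.27 / 3609.32 − 1 = 0.0834.

8.34%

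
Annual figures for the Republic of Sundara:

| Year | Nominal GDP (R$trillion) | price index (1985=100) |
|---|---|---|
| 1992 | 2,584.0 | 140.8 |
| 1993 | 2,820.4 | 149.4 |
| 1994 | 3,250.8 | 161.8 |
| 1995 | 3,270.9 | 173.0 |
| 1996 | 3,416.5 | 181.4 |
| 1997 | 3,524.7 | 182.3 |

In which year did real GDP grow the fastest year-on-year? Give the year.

1993: real = 2820.4/1.494 = 1887.82; growth vs 1992 (1835.23) = 2.87%.
1994: real = 3250.8/1.618 = 2009.15; growth vs 1993 (1887.82) = 6.43%.
1995: real = 3270.9/1.730 = 1890.69; growth vs 1994 (2009.15) = -5.90%.
1996: real = 3416.5/1.814 = 1883.41; growth vs 1995 (1890.69) = -0.39%.
1997: real = 3524.7/1.823 = 1933.46; growth vs 1996 (1883.41) = 2.66%.

1994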